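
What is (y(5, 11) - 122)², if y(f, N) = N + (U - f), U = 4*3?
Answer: 10816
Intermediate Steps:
U = 12
y(f, N) = 12 + N - f (y(f, N) = N + (12 - f) = 12 + N - f)
(y(5, 11) - 122)² = ((12 + 11 - 1*5) - 122)² = ((12 + 11 - 5) - 122)² = (18 - 122)² = (-104)² = 10816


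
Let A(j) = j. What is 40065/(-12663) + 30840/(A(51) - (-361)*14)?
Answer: 12399673/4309641 ≈ 2.8772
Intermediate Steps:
40065/(-12663) + 30840/(A(51) - (-361)*14) = 40065/(-12663) + 30840/(51 - (-361)*14) = 40065*(-1/12663) + 30840/(51 - 1*(-5054)) = -13355/4221 + 30840/(51 + 5054) = -13355/4221 + 30840/5105 = -13355/4221 + 30840*(1/5105) = -13355/4221 + 6168/1021 = 12399673/4309641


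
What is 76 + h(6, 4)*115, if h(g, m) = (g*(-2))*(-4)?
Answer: 5596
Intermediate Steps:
h(g, m) = 8*g (h(g, m) = -2*g*(-4) = 8*g)
76 + h(6, 4)*115 = 76 + (8*6)*115 = 76 + 48*115 = 76 + 5520 = 5596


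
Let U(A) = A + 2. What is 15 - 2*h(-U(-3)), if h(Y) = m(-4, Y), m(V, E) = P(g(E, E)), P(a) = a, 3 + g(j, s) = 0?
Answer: 21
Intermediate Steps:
g(j, s) = -3 (g(j, s) = -3 + 0 = -3)
m(V, E) = -3
U(A) = 2 + A
h(Y) = -3
15 - 2*h(-U(-3)) = 15 - 2*(-3) = 15 + 6 = 21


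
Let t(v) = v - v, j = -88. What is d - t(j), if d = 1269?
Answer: 1269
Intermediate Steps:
t(v) = 0
d - t(j) = 1269 - 1*0 = 1269 + 0 = 1269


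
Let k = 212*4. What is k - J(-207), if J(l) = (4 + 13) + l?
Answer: 1038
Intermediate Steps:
k = 848
J(l) = 17 + l
k - J(-207) = 848 - (17 - 207) = 848 - 1*(-190) = 848 + 190 = 1038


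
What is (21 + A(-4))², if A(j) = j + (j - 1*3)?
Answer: 100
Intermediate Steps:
A(j) = -3 + 2*j (A(j) = j + (j - 3) = j + (-3 + j) = -3 + 2*j)
(21 + A(-4))² = (21 + (-3 + 2*(-4)))² = (21 + (-3 - 8))² = (21 - 11)² = 10² = 100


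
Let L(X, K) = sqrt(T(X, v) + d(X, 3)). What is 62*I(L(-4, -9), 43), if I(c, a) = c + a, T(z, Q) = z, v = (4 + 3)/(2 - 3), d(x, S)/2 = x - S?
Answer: 2666 + 186*I*sqrt(2) ≈ 2666.0 + 263.04*I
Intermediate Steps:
d(x, S) = -2*S + 2*x (d(x, S) = 2*(x - S) = -2*S + 2*x)
v = -7 (v = 7/(-1) = 7*(-1) = -7)
L(X, K) = sqrt(-6 + 3*X) (L(X, K) = sqrt(X + (-2*3 + 2*X)) = sqrt(X + (-6 + 2*X)) = sqrt(-6 + 3*X))
I(c, a) = a + c
62*I(L(-4, -9), 43) = 62*(43 + sqrt(-6 + 3*(-4))) = 62*(43 + sqrt(-6 - 12)) = 62*(43 + sqrt(-18)) = 62*(43 + 3*I*sqrt(2)) = 2666 + 186*I*sqrt(2)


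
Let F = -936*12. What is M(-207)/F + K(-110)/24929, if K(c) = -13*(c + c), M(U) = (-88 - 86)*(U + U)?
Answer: -16330203/2592616 ≈ -6.2987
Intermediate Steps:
M(U) = -348*U
K(c) = -26*c
F = -11232
M(-207)/F + K(-110)/24929 = -348*(-207)/(-11232) - 26*(-110)/24929 = 72036*(-1/11232) + 2860*(1/24929) = -667/104 + 2860/24929 = -16330203/2592616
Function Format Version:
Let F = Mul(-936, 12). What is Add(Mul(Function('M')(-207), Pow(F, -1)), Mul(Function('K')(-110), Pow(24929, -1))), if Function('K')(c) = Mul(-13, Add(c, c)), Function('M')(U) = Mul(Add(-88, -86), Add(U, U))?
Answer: Rational(-16330203, 2592616) ≈ -6.2987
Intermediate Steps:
Function('M')(U) = Mul(-348, U) (Function('M')(U) = Mul(-174, Mul(2, U)) = Mul(-348, U))
Function('K')(c) = Mul(-26, c) (Function('K')(c) = Mul(-13, Mul(2, c)) = Mul(-26, c))
F = -11232
Add(Mul(Function('M')(-207), Pow(F, -1)), Mul(Function('K')(-110), Pow(24929, -1))) = Add(Mul(Mul(-348, -207), Pow(-11232, -1)), Mul(Mul(-26, -110), Pow(24929, -1))) = Add(Mul(72036, Rational(-1, 11232)), Mul(2860, Rational(1, 24929))) = Add(Rational(-667, 104), Rational(2860, 24929)) = Rational(-16330203, 2592616)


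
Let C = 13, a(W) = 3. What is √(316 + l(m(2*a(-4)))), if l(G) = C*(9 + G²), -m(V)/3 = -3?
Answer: √1486 ≈ 38.549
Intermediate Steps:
m(V) = 9 (m(V) = -3*(-3) = 9)
l(G) = 117 + 13*G² (l(G) = 13*(9 + G²) = 117 + 13*G²)
√(316 + l(m(2*a(-4)))) = √(316 + (117 + 13*9²)) = √(316 + (117 + 13*81)) = √(316 + (117 + 1053)) = √(316 + 1170) = √1486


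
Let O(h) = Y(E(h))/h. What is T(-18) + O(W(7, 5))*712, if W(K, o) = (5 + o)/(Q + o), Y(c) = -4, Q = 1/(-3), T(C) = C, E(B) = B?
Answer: -20206/15 ≈ -1347.1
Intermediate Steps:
Q = -⅓ ≈ -0.33333
W(K, o) = (5 + o)/(-⅓ + o)
O(h) = -4/h
T(-18) + O(W(7, 5))*712 = -18 - 4*(-1 + 3*5)/(3*(5 + 5))*712 = -18 - 4/(3*10/(-1 + 15))*712 = -18 - 4/(3*10/14)*712 = -18 - 4/(3*(1/14)*10)*712 = -18 - 4/15/7*712 = -18 - 4*7/15*712 = -18 - 28/15*712 = -18 - 19936/15 = -20206/15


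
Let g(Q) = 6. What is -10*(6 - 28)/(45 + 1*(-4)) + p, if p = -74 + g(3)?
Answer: -2568/41 ≈ -62.634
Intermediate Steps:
p = -68 (p = -74 + 6 = -68)
-10*(6 - 28)/(45 + 1*(-4)) + p = -10*(6 - 28)/(45 + 1*(-4)) - 68 = -(-220)/(45 - 4) - 68 = -(-220)/41 - 68 = -10*(-22/41) - 68 = 220/41 - 68 = -2568/41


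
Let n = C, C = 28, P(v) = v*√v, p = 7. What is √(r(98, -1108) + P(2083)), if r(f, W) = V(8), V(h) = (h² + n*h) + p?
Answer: √(295 + 2083*√2083) ≈ 308.81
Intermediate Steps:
P(v) = v^(3/2)
n = 28
V(h) = 7 + h² + 28*h (V(h) = (h² + 28*h) + 7 = 7 + h² + 28*h)
r(f, W) = 295 (r(f, W) = 7 + 8² + 28*8 = 7 + 64 + 224 = 295)
√(r(98, -1108) + P(2083)) = √(295 + 2083^(3/2)) = √(295 + 2083*√2083)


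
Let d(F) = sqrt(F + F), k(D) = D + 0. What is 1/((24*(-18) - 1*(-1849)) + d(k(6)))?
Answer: 1417/2007877 - 2*sqrt(3)/2007877 ≈ 0.00070400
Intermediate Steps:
k(D) = D
d(F) = sqrt(2)*sqrt(F) (d(F) = sqrt(2*F) = sqrt(2)*sqrt(F))
1/((24*(-18) - 1*(-1849)) + d(k(6))) = 1/((24*(-18) - 1*(-1849)) + sqrt(2)*sqrt(6)) = 1/((-432 + 1849) + 2*sqrt(3)) = 1/(1417 + 2*sqrt(3))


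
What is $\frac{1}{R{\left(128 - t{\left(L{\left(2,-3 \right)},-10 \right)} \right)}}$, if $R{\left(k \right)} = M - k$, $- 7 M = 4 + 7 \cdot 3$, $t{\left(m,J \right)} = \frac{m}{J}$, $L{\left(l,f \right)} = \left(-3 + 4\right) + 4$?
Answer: $- \frac{14}{1849} \approx -0.0075717$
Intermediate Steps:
$L{\left(l,f \right)} = 5$ ($L{\left(l,f \right)} = 1 + 4 = 5$)
$M = - \frac{25}{7}$ ($M = - \frac{4 + 7 \cdot 3}{7} = - \frac{4 + 21}{7} = \left(- \frac{1}{7}\right) 25 = - \frac{25}{7} \approx -3.5714$)
$R{\left(k \right)} = - \frac{25}{7} - k$
$\frac{1}{R{\left(128 - t{\left(L{\left(2,-3 \right)},-10 \right)} \right)}} = \frac{1}{- \frac{25}{7} - \left(128 - \frac{5}{-10}\right)} = \frac{1}{- \frac{25}{7} - \left(128 - 5 \left(- \frac{1}{10}\right)\right)} = \frac{1}{- \frac{25}{7} - \left(128 - - \frac{1}{2}\right)} = \frac{1}{- \frac{25}{7} - \left(128 + \frac{1}{2}\right)} = \frac{1}{- \frac{25}{7} - \frac{257}{2}} = \frac{1}{- \frac{1849}{14}} = - \frac{14}{1849}$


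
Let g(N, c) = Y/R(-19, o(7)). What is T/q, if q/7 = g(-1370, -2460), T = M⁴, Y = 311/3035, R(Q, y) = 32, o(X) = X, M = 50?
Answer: 607000000000/2177 ≈ 2.7882e+8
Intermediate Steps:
Y = 311/3035 (Y = 311*(1/3035) = 311/3035 ≈ 0.10247)
T = 6250000 (T = 50⁴ = 6250000)
g(N, c) = 311/97120 (g(N, c) = (311/3035)/32 = (311/3035)*(1/32) = 311/97120)
q = 2177/97120 (q = 7*(311/97120) = 2177/97120 ≈ 0.022416)
T/q = 6250000/(2177/97120) = 6250000*(97120/2177) = 607000000000/2177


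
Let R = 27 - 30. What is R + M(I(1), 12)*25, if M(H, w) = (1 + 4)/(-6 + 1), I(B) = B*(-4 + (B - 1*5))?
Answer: -28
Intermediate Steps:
I(B) = B*(-9 + B) (I(B) = B*(-4 + (B - 5)) = B*(-4 + (-5 + B)) = B*(-9 + B))
M(H, w) = -1 (M(H, w) = 5/(-5) = 5*(-1/5) = -1)
R = -3
R + M(I(1), 12)*25 = -3 - 1*25 = -3 - 25 = -28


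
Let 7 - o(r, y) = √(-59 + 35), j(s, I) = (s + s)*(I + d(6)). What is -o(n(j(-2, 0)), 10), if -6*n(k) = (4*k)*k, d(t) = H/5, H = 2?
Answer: -7 + 2*I*√6 ≈ -7.0 + 4.899*I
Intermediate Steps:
d(t) = ⅖ (d(t) = 2/5 = 2*(⅕) = ⅖)
j(s, I) = 2*s*(⅖ + I) (j(s, I) = (s + s)*(I + ⅖) = (2*s)*(⅖ + I) = 2*s*(⅖ + I))
n(k) = -2*k²/3 (n(k) = -4*k*k/6 = -2*k²/3)
o(r, y) = 7 - 2*I*√6 (o(r, y) = 7 - √(-59 + 35) = 7 - √(-24) = 7 - 2*I*√6)
-o(n(j(-2, 0)), 10) = -(7 - 2*I*√6) = -7 + 2*I*√6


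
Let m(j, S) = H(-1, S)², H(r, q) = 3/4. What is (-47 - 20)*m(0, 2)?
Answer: -603/16 ≈ -37.688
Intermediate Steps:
H(r, q) = ¾ (H(r, q) = 3*(¼) = ¾)
m(j, S) = 9/16 (m(j, S) = (¾)² = 9/16)
(-47 - 20)*m(0, 2) = (-47 - 20)*(9/16) = -67*9/16 = -603/16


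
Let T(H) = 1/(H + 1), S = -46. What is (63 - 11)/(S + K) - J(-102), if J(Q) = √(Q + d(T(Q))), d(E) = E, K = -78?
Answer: -13/31 - I*√1040603/101 ≈ -0.41935 - 10.1*I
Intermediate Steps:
T(H) = 1/(1 + H)
J(Q) = √(Q + 1/(1 + Q))
(63 - 11)/(S + K) - J(-102) = (63 - 11)/(-46 - 78) - √((1 - 102*(1 - 102))/(1 - 102)) = 52/(-124) - √((1 - 102*(-101))/(-101)) = -1/124*52 - √(-(1 + 10302)/101) = -13/31 - √(-1/101*10303) = -13/31 - √(-10303/101) = -13/31 - I*√1040603/101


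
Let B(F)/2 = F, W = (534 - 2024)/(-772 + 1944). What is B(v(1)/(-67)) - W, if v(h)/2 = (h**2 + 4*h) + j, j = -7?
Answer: 54603/39262 ≈ 1.3907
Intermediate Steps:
v(h) = -14 + 2*h**2 + 8*h (v(h) = 2*((h**2 + 4*h) - 7) = 2*(-7 + h**2 + 4*h) = -14 + 2*h**2 + 8*h)
W = -745/586 (W = -1490/1172 = -1490*1/1172 = -745/586 ≈ -1.2713)
B(F) = 2*F
B(v(1)/(-67)) - W = 2*((-14 + 2*1**2 + 8*1)/(-67)) - 1*(-745/586) = 2*((-14 + 2*1 + 8)*(-1/67)) + 745/586 = 2*((-14 + 2 + 8)*(-1/67)) + 745/586 = 2*(-4*(-1/67)) + 745/586 = 2*(4/67) + 745/586 = 8/67 + 745/586 = 54603/39262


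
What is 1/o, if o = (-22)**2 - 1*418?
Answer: 1/66 ≈ 0.015152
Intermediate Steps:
o = 66 (o = 484 - 418 = 66)
1/o = 1/66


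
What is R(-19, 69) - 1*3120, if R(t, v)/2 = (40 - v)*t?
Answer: -2018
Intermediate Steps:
R(t, v) = 2*t*(40 - v) (R(t, v) = 2*((40 - v)*t) = 2*(t*(40 - v)) = 2*t*(40 - v))
R(-19, 69) - 1*3120 = 2*(-19)*(40 - 1*69) - 1*3120 = 2*(-19)*(40 - 69) - 3120 = 2*(-19)*(-29) - 3120 = 1102 - 3120 = -2018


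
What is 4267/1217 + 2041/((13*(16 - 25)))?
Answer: -152666/10953 ≈ -13.938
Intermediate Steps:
4267/1217 + 2041/((13*(16 - 25))) = 4267*(1/1217) + 2041/((13*(-9))) = 4267/1217 + 2041/(-117) = 4267/1217 + 2041*(-1/117) = 4267/1217 - 157/9 = -152666/10953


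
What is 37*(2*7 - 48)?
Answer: -1258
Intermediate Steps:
37*(2*7 - 48) = 37*(14 - 48) = 37*(-34) = -1258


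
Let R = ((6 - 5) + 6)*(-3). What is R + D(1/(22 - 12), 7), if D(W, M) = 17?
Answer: -4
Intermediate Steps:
R = -21 (R = (1 + 6)*(-3) = 7*(-3) = -21)
R + D(1/(22 - 12), 7) = -21 + 17 = -4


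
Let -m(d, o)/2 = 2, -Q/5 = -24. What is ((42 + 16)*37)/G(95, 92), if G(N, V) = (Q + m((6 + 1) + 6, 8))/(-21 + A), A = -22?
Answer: -1591/2 ≈ -795.50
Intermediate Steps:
Q = 120 (Q = -5*(-24) = 120)
m(d, o) = -4 (m(d, o) = -2*2 = -4)
G(N, V) = -116/43 (G(N, V) = (120 - 4)/(-21 - 22) = 116/(-43) = 116*(-1/43) = -116/43)
((42 + 16)*37)/G(95, 92) = ((42 + 16)*37)/(-116/43) = (58*37)*(-43/116) = 2146*(-43/116) = -1591/2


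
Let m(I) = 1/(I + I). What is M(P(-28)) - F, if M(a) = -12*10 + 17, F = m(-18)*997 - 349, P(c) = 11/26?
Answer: 9853/36 ≈ 273.69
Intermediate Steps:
P(c) = 11/26 (P(c) = 11*(1/26) = 11/26)
m(I) = 1/(2*I)
F = -13561/36 (F = ((½)/(-18))*997 - 349 = ((½)*(-1/18))*997 - 349 = -1/36*997 - 349 = -997/36 - 349 = -13561/36 ≈ -376.69)
M(a) = -103 (M(a) = -120 + 17 = -103)
M(P(-28)) - F = -103 - 1*(-13561/36) = -103 + 13561/36 = 9853/36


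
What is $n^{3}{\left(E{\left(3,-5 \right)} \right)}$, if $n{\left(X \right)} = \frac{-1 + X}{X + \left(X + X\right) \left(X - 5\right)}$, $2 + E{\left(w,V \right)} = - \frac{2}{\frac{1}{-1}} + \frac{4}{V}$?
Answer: $- \frac{91125}{9528128} \approx -0.0095638$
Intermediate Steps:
$E{\left(w,V \right)} = \frac{4}{V}$ ($E{\left(w,V \right)} = -2 + \left(- \frac{2}{\frac{1}{-1}} + \frac{4}{V}\right) = -2 + \left(- \frac{2}{-1} + \frac{4}{V}\right) = -2 + \left(\left(-2\right) \left(-1\right) + \frac{4}{V}\right) = -2 + \left(2 + \frac{4}{V}\right) = \frac{4}{V}$)
$n{\left(X \right)} = \frac{-1 + X}{X + 2 X \left(-5 + X\right)}$
$n^{3}{\left(E{\left(3,-5 \right)} \right)} = \left(\frac{-1 + \frac{4}{-5}}{\frac{4}{-5} \left(-9 + 2 \frac{4}{-5}\right)}\right)^{3} = \left(\frac{-1 + 4 \left(- \frac{1}{5}\right)}{4 \left(- \frac{1}{5}\right) \left(-9 + 2 \cdot 4 \left(- \frac{1}{5}\right)\right)}\right)^{3} = \left(\frac{-1 - \frac{4}{5}}{\left(- \frac{4}{5}\right) \left(-9 + 2 \left(- \frac{4}{5}\right)\right)}\right)^{3} = \left(\left(- \frac{5}{4}\right) \frac{1}{-9 - \frac{8}{5}} \left(- \frac{9}{5}\right)\right)^{3} = \left(\left(- \frac{5}{4}\right) \frac{1}{- \frac{53}{5}} \left(- \frac{9}{5}\right)\right)^{3} = \left(\left(- \frac{5}{4}\right) \left(- \frac{5}{53}\right) \left(- \frac{9}{5}\right)\right)^{3} = \left(- \frac{45}{212}\right)^{3} = - \frac{91125}{9528128}$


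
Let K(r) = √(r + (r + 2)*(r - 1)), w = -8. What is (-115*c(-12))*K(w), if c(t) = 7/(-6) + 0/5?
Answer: 805*√46/6 ≈ 909.96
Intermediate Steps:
c(t) = -7/6 (c(t) = 7*(-⅙) + 0*(⅕) = -7/6 + 0 = -7/6)
K(r) = √(r + (-1 + r)*(2 + r)) (K(r) = √(r + (2 + r)*(-1 + r)) = √(r + (-1 + r)*(2 + r)))
(-115*c(-12))*K(w) = (-115*(-7/6))*√(-2 + (-8)² + 2*(-8)) = 805*√(-2 + 64 - 16)/6 = 805*√46/6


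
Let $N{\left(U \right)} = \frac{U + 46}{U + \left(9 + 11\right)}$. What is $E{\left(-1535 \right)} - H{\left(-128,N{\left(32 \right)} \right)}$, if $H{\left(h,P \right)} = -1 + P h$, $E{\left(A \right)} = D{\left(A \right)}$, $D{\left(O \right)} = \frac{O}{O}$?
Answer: $194$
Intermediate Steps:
$D{\left(O \right)} = 1$
$E{\left(A \right)} = 1$
$N{\left(U \right)} = \frac{46 + U}{20 + U}$ ($N{\left(U \right)} = \frac{46 + U}{U + 20} = \frac{46 + U}{20 + U}$)
$E{\left(-1535 \right)} - H{\left(-128,N{\left(32 \right)} \right)} = 1 - \left(-1 + \frac{46 + 32}{20 + 32} \left(-128\right)\right) = 1 - \left(-1 + \frac{1}{52} \cdot 78 \left(-128\right)\right) = 1 - \left(-1 + \frac{3}{2} \left(-128\right)\right) = 1 - \left(-1 - 192\right) = 1 - -193 = 1 + 193 = 194$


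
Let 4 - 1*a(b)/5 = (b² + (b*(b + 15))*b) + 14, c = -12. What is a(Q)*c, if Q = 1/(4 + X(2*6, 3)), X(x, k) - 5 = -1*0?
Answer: 148700/243 ≈ 611.93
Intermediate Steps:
X(x, k) = 5 (X(x, k) = 5 - 1*0 = 5 + 0 = 5)
Q = ⅑ (Q = 1/(4 + 5) = 1/9 = ⅑ ≈ 0.11111)
a(b) = -50 - 5*b² - 5*b²*(15 + b) (a(b) = 20 - 5*((b² + (b*(b + 15))*b) + 14) = 20 - 5*((b² + (b*(15 + b))*b) + 14) = 20 - 5*((b² + b²*(15 + b)) + 14) = 20 - 5*(14 + b² + b²*(15 + b)) = 20 + (-70 - 5*b² - 5*b²*(15 + b)) = -50 - 5*b² - 5*b²*(15 + b))
a(Q)*c = (-50 - 80*(⅑)² - 5*(⅑)³)*(-12) = (-50 - 80*1/81 - 5*1/729)*(-12) = (-50 - 80/81 - 5/729)*(-12) = -37175/729*(-12) = 148700/243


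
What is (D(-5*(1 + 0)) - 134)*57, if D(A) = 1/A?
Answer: -38247/5 ≈ -7649.4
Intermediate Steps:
(D(-5*(1 + 0)) - 134)*57 = (1/(-5*(1 + 0)) - 134)*57 = (1/(-5*1) - 134)*57 = (1/(-5) - 134)*57 = (-1/5 - 134)*57 = -671/5*57 = -38247/5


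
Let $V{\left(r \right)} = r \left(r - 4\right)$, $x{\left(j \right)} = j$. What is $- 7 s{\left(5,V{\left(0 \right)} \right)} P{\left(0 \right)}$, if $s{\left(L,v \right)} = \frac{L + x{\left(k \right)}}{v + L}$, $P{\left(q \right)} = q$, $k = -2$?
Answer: $0$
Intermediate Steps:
$V{\left(r \right)} = r \left(-4 + r\right)$
$s{\left(L,v \right)} = \frac{-2 + L}{L + v}$ ($s{\left(L,v \right)} = \frac{L - 2}{v + L} = \frac{-2 + L}{L + v}$)
$- 7 s{\left(5,V{\left(0 \right)} \right)} P{\left(0 \right)} = - 7 \frac{-2 + 5}{5 + 0 \left(-4 + 0\right)} 0 = - 7 \frac{1}{5 + 0 \left(-4\right)} 3 \cdot 0 = - 7 \frac{1}{5 + 0} \cdot 3 \cdot 0 = - 7 \cdot \frac{1}{5} \cdot 3 \cdot 0 = \left(-7\right) \frac{3}{5} \cdot 0 = \left(- \frac{21}{5}\right) 0 = 0$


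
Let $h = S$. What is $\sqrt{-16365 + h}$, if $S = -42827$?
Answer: $14 i \sqrt{302} \approx 243.29 i$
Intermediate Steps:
$h = -42827$
$\sqrt{-16365 + h} = \sqrt{-16365 - 42827} = \sqrt{-59192} = 14 i \sqrt{302}$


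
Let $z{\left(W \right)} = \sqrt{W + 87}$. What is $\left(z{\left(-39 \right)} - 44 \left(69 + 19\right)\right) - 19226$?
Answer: $-23098 + 4 \sqrt{3} \approx -23091.0$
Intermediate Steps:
$z{\left(W \right)} = \sqrt{87 + W}$
$\left(z{\left(-39 \right)} - 44 \left(69 + 19\right)\right) - 19226 = \left(\sqrt{87 - 39} - 44 \left(69 + 19\right)\right) - 19226 = \left(\sqrt{48} - 3872\right) - 19226 = \left(4 \sqrt{3} - 3872\right) - 19226 = \left(-3872 + 4 \sqrt{3}\right) - 19226 = -23098 + 4 \sqrt{3}$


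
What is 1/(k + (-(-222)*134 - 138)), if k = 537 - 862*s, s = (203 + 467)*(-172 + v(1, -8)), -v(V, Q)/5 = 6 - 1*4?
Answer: 1/105142427 ≈ 9.5109e-9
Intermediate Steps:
v(V, Q) = -10 (v(V, Q) = -5*(6 - 1*4) = -5*(6 - 4) = -5*2 = -10)
s = -121940 (s = (203 + 467)*(-172 - 10) = 670*(-182) = -121940)
k = 105112817 (k = 537 - 862*(-121940) = 537 + 105112280 = 105112817)
1/(k + (-(-222)*134 - 138)) = 1/(105112817 + (-(-222)*134 - 138)) = 1/(105112817 + (-222*(-134) - 138)) = 1/(105112817 + (29748 - 138)) = 1/(105112817 + 29610) = 1/105142427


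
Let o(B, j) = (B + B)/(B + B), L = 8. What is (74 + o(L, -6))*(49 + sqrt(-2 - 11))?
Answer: 3675 + 75*I*sqrt(13) ≈ 3675.0 + 270.42*I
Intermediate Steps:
o(B, j) = 1 (o(B, j) = (2*B)/((2*B)) = (2*B)*(1/(2*B)) = 1)
(74 + o(L, -6))*(49 + sqrt(-2 - 11)) = (74 + 1)*(49 + sqrt(-2 - 11)) = 75*(49 + sqrt(-13)) = 75*(49 + I*sqrt(13)) = 3675 + 75*I*sqrt(13)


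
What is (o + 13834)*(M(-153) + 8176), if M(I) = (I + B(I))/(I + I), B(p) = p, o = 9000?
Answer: 186713618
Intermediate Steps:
M(I) = 1 (M(I) = (I + I)/(I + I) = (2*I)/((2*I)) = (2*I)*(1/(2*I)) = 1)
(o + 13834)*(M(-153) + 8176) = (9000 + 13834)*(1 + 8176) = 22834*8177 = 186713618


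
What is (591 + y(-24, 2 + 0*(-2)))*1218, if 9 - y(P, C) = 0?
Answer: 730800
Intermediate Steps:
y(P, C) = 9 (y(P, C) = 9 - 1*0 = 9 + 0 = 9)
(591 + y(-24, 2 + 0*(-2)))*1218 = (591 + 9)*1218 = 600*1218 = 730800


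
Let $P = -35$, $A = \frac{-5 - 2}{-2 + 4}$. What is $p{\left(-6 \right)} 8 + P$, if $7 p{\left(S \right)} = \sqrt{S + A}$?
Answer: $-35 + \frac{4 i \sqrt{38}}{7} \approx -35.0 + 3.5225 i$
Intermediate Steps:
$A = - \frac{7}{2} \approx -3.5$
$p{\left(S \right)} = \frac{\sqrt{- \frac{7}{2} + S}}{7}$ ($p{\left(S \right)} = \frac{\sqrt{S - \frac{7}{2}}}{7} = \frac{\sqrt{- \frac{7}{2} + S}}{7}$)
$p{\left(-6 \right)} 8 + P = \frac{\sqrt{-14 + 4 \left(-6\right)}}{14} \cdot 8 - 35 = \frac{\sqrt{-14 - 24}}{14} \cdot 8 - 35 = \frac{\sqrt{-38}}{14} \cdot 8 - 35 = \frac{i \sqrt{38}}{14} \cdot 8 - 35 = \frac{4 i \sqrt{38}}{7} - 35 = -35 + \frac{4 i \sqrt{38}}{7}$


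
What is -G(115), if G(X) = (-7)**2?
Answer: -49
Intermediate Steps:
G(X) = 49
-G(115) = -1*49 = -49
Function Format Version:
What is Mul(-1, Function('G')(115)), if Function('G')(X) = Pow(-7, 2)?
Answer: -49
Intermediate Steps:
Function('G')(X) = 49
Mul(-1, Function('G')(115)) = Mul(-1, 49) = -49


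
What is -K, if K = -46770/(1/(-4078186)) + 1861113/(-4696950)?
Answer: -298627007072172629/1565650 ≈ -1.9074e+11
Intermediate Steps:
K = 298627007072172629/1565650 (K = -46770/(-1/4078186) + 1861113*(-1/4696950) = -46770*(-4078186) - 620371/1565650 = 190736759220 - 620371/1565650 = 298627007072172629/1565650 ≈ 1.9074e+11)
-K = -1*298627007072172629/1565650 = -298627007072172629/1565650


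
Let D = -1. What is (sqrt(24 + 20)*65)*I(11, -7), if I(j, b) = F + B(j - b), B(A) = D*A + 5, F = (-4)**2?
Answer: 390*sqrt(11) ≈ 1293.5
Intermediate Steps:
F = 16
B(A) = 5 - A (B(A) = -A + 5 = 5 - A)
I(j, b) = 21 + b - j (I(j, b) = 16 + (5 - (j - b)) = 16 + (5 + (b - j)) = 16 + (5 + b - j) = 21 + b - j)
(sqrt(24 + 20)*65)*I(11, -7) = (sqrt(24 + 20)*65)*(21 - 7 - 1*11) = (sqrt(44)*65)*(21 - 7 - 11) = ((2*sqrt(11))*65)*3 = (130*sqrt(11))*3 = 390*sqrt(11)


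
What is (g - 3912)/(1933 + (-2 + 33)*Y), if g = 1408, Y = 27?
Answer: -1252/1385 ≈ -0.90397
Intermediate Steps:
(g - 3912)/(1933 + (-2 + 33)*Y) = (1408 - 3912)/(1933 + (-2 + 33)*27) = -2504/(1933 + 31*27) = -2504/(1933 + 837) = -2504/2770 = -2504*1/2770 = -1252/1385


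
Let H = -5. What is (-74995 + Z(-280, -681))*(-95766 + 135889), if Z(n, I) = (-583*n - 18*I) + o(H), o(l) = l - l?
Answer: 4032481869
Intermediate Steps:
o(l) = 0
Z(n, I) = -583*n - 18*I (Z(n, I) = (-583*n - 18*I) + 0 = -583*n - 18*I)
(-74995 + Z(-280, -681))*(-95766 + 135889) = (-74995 + (-583*(-280) - 18*(-681)))*(-95766 + 135889) = (-74995 + (163240 + 12258))*40123 = (-74995 + 175498)*40123 = 100503*40123 = 4032481869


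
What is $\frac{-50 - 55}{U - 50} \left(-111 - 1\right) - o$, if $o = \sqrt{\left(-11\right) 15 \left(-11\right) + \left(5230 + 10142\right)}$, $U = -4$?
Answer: $- \frac{1960}{9} - \sqrt{17187} \approx -348.88$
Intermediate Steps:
$o = \sqrt{17187}$ ($o = \sqrt{\left(-165\right) \left(-11\right) + 15372} = \sqrt{1815 + 15372} = \sqrt{17187} \approx 131.1$)
$\frac{-50 - 55}{U - 50} \left(-111 - 1\right) - o = \frac{-50 - 55}{-4 - 50} \left(-111 - 1\right) - \sqrt{17187} = - \frac{105}{-54} \left(-112\right) - \sqrt{17187} = \left(-105\right) \left(- \frac{1}{54}\right) \left(-112\right) - \sqrt{17187} = \frac{35}{18} \left(-112\right) - \sqrt{17187} = - \frac{1960}{9} - \sqrt{17187}$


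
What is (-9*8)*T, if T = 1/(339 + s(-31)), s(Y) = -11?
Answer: -9/41 ≈ -0.21951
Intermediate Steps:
T = 1/328 (T = 1/(339 - 11) = 1/328 ≈ 0.0030488)
(-9*8)*T = -9*8*(1/328) = -72*1/328 = -9/41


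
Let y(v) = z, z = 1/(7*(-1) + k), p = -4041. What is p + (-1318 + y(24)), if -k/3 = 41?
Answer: -696671/130 ≈ -5359.0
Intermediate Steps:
k = -123 (k = -3*41 = -123)
z = -1/130 (z = 1/(7*(-1) - 123) = 1/(-7 - 123) = 1/(-130) = -1/130 ≈ -0.0076923)
y(v) = -1/130
p + (-1318 + y(24)) = -4041 + (-1318 - 1/130) = -4041 - 171341/130 = -696671/130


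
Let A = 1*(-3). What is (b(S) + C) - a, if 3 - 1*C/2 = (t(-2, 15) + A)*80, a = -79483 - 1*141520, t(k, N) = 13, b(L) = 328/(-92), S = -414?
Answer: 5046325/23 ≈ 2.1941e+5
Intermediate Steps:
b(L) = -82/23 (b(L) = 328*(-1/92) = -82/23)
a = -221003 (a = -79483 - 141520 = -221003)
A = -3
C = -1594 (C = 6 - 2*(13 - 3)*80 = 6 - 20*80 = 6 - 2*800 = 6 - 1600 = -1594)
(b(S) + C) - a = (-82/23 - 1594) - 1*(-221003) = -36744/23 + 221003 = 5046325/23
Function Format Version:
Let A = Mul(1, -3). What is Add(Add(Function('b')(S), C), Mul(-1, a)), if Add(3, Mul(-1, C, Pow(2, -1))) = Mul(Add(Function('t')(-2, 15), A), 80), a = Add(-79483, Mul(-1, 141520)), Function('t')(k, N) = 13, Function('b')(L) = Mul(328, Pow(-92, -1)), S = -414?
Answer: Rational(5046325, 23) ≈ 2.1941e+5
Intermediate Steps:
Function('b')(L) = Rational(-82, 23) (Function('b')(L) = Mul(328, Rational(-1, 92)) = Rational(-82, 23))
a = -221003 (a = Add(-79483, -141520) = -221003)
A = -3
C = -1594 (C = Add(6, Mul(-2, Mul(Add(13, -3), 80))) = Add(6, Mul(-2, Mul(10, 80))) = Add(6, Mul(-2, 800)) = Add(6, -1600) = -1594)
Add(Add(Function('b')(S), C), Mul(-1, a)) = Add(Add(Rational(-82, 23), -1594), Mul(-1, -221003)) = Add(Rational(-36744, 23), 221003) = Rational(5046325, 23)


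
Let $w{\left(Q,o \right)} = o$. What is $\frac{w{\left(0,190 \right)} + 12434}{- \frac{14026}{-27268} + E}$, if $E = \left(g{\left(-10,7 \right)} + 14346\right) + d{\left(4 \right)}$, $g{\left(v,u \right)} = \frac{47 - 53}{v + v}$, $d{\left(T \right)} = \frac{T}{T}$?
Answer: $\frac{430289040}{489045253} \approx 0.87986$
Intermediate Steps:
$d{\left(T \right)} = 1$
$g{\left(v,u \right)} = - \frac{3}{v}$ ($g{\left(v,u \right)} = - \frac{6}{2 v} = - 6 \frac{1}{2 v} = - \frac{3}{v}$)
$E = \frac{143473}{10}$ ($E = \left(- \frac{3}{-10} + 14346\right) + 1 = \left(\left(-3\right) \left(- \frac{1}{10}\right) + 14346\right) + 1 = \left(\frac{3}{10} + 14346\right) + 1 = \frac{143463}{10} + 1 = \frac{143473}{10} \approx 14347.0$)
$\frac{w{\left(0,190 \right)} + 12434}{- \frac{14026}{-27268} + E} = \frac{190 + 12434}{- \frac{14026}{-27268} + \frac{143473}{10}} = \frac{12624}{\left(-14026\right) \left(- \frac{1}{27268}\right) + \frac{143473}{10}} = \frac{12624}{\frac{7013}{13634} + \frac{143473}{10}} = \frac{12624}{\frac{489045253}{34085}} = 12624 \cdot \frac{34085}{489045253} = \frac{430289040}{489045253}$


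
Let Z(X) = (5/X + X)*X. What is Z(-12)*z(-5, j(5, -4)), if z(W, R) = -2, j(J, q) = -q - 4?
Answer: -298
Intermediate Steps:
j(J, q) = -4 - q
Z(X) = X*(X + 5/X) (Z(X) = (X + 5/X)*X = X*(X + 5/X))
Z(-12)*z(-5, j(5, -4)) = (5 + (-12)²)*(-2) = (5 + 144)*(-2) = 149*(-2) = -298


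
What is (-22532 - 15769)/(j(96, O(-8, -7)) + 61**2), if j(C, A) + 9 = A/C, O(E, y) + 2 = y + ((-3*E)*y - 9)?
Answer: -204272/19787 ≈ -10.324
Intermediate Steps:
O(E, y) = -11 + y - 3*E*y (O(E, y) = -2 + (y + ((-3*E)*y - 9)) = -2 + (y + (-3*E*y - 9)) = -2 + (y + (-9 - 3*E*y)) = -2 + (-9 + y - 3*E*y) = -11 + y - 3*E*y)
j(C, A) = -9 + A/C
(-22532 - 15769)/(j(96, O(-8, -7)) + 61**2) = (-22532 - 15769)/((-9 + (-11 - 7 - 3*(-8)*(-7))/96) + 61**2) = -38301/((-9 + (-11 - 7 - 168)*(1/96)) + 3721) = -38301/((-9 - 186*1/96) + 3721) = -38301/((-9 - 31/16) + 3721) = -38301/(-175/16 + 3721) = -38301/59361/16 = -38301*16/59361 = -204272/19787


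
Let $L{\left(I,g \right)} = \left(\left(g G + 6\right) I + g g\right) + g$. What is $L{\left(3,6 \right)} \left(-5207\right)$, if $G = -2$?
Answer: $-124968$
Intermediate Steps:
$L{\left(I,g \right)} = g + g^{2} + I \left(6 - 2 g\right)$ ($L{\left(I,g \right)} = \left(\left(g \left(-2\right) + 6\right) I + g g\right) + g = \left(\left(- 2 g + 6\right) I + g^{2}\right) + g = \left(\left(6 - 2 g\right) I + g^{2}\right) + g = \left(I \left(6 - 2 g\right) + g^{2}\right) + g = \left(g^{2} + I \left(6 - 2 g\right)\right) + g = g + g^{2} + I \left(6 - 2 g\right)$)
$L{\left(3,6 \right)} \left(-5207\right) = \left(6 + 6^{2} + 6 \cdot 3 - 6 \cdot 6\right) \left(-5207\right) = \left(6 + 36 + 18 - 36\right) \left(-5207\right) = 24 \left(-5207\right) = -124968$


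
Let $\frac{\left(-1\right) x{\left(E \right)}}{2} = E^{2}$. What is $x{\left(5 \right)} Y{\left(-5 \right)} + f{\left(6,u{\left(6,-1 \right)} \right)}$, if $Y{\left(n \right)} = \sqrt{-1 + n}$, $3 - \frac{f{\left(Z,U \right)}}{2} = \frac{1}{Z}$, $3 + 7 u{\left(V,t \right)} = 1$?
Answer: $\frac{17}{3} - 50 i \sqrt{6} \approx 5.6667 - 122.47 i$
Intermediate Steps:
$u{\left(V,t \right)} = - \frac{2}{7}$ ($u{\left(V,t \right)} = - \frac{3}{7} + \frac{1}{7} \cdot 1 = - \frac{3}{7} + \frac{1}{7} = - \frac{2}{7}$)
$f{\left(Z,U \right)} = 6 - \frac{2}{Z}$
$x{\left(E \right)} = - 2 E^{2}$
$x{\left(5 \right)} Y{\left(-5 \right)} + f{\left(6,u{\left(6,-1 \right)} \right)} = - 2 \cdot 5^{2} \sqrt{-1 - 5} + \left(6 - \frac{2}{6}\right) = \left(-2\right) 25 \sqrt{-6} + \left(6 - \frac{1}{3}\right) = - 50 i \sqrt{6} + \left(6 - \frac{1}{3}\right) = - 50 i \sqrt{6} + \frac{17}{3} = \frac{17}{3} - 50 i \sqrt{6}$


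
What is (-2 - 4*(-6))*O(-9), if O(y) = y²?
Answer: 1782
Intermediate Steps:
(-2 - 4*(-6))*O(-9) = (-2 - 4*(-6))*(-9)² = (-2 + 24)*81 = 22*81 = 1782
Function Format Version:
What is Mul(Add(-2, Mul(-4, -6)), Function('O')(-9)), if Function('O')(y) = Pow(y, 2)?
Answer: 1782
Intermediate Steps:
Mul(Add(-2, Mul(-4, -6)), Function('O')(-9)) = Mul(Add(-2, Mul(-4, -6)), Pow(-9, 2)) = Mul(Add(-2, 24), 81) = Mul(22, 81) = 1782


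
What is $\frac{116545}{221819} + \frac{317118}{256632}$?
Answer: $\frac{75604807}{42930508} \approx 1.7611$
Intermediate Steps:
$\frac{116545}{221819} + \frac{317118}{256632} = 116545 \cdot \frac{1}{221819} + 317118 \cdot \frac{1}{256632} = \frac{8965}{17063} + \frac{3109}{2516} = \frac{75604807}{42930508}$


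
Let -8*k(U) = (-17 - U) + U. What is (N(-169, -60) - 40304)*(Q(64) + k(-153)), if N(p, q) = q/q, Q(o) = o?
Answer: -21320287/8 ≈ -2.6650e+6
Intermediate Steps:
N(p, q) = 1
k(U) = 17/8 (k(U) = -((-17 - U) + U)/8 = -⅛*(-17) = 17/8)
(N(-169, -60) - 40304)*(Q(64) + k(-153)) = (1 - 40304)*(64 + 17/8) = -40303*529/8 = -21320287/8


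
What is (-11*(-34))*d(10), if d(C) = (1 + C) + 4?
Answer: 5610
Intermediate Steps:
d(C) = 5 + C
(-11*(-34))*d(10) = (-11*(-34))*(5 + 10) = 374*15 = 5610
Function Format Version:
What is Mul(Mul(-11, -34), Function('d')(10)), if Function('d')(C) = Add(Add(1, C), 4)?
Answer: 5610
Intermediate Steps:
Function('d')(C) = Add(5, C)
Mul(Mul(-11, -34), Function('d')(10)) = Mul(Mul(-11, -34), Add(5, 10)) = Mul(374, 15) = 5610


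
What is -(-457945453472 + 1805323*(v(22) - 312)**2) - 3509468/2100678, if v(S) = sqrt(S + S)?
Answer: 296330731618418438/1050339 + 2253043104*sqrt(11) ≈ 2.8960e+11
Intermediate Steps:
v(S) = sqrt(2)*sqrt(S) (v(S) = sqrt(2*S) = sqrt(2)*sqrt(S))
-(-457945453472 + 1805323*(v(22) - 312)**2) - 3509468/2100678 = -(-457945453472 + 1805323*(sqrt(2)*sqrt(22) - 312)**2) - 3509468/2100678 = -(-457945453472 + 1805323*(2*sqrt(11) - 312)**2) - 3509468*1/2100678 = -(-457945453472 + 1805323*(-312 + 2*sqrt(11))**2) - 1754734/1050339 = -1805323*(-253664 + (-312 + 2*sqrt(11))**2) - 1754734/1050339 = (457945453472 - 1805323*(-312 + 2*sqrt(11))**2) - 1754734/1050339 = 480997969652572274/1050339 - 1805323*(-312 + 2*sqrt(11))**2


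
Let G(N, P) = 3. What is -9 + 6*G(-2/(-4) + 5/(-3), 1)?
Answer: 9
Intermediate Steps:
-9 + 6*G(-2/(-4) + 5/(-3), 1) = -9 + 6*3 = -9 + 18 = 9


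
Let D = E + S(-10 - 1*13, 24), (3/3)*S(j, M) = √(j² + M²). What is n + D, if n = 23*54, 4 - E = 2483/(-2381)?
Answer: 2969209/2381 + √1105 ≈ 1280.3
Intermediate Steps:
S(j, M) = √(M² + j²) (S(j, M) = √(j² + M²) = √(M² + j²))
E = 12007/2381 (E = 4 - 2483/(-2381) = 4 - 2483*(-1)/2381 = 4 - 1*(-2483/2381) = 4 + 2483/2381 = 12007/2381 ≈ 5.0428)
n = 1242
D = 12007/2381 + √1105 (D = 12007/2381 + √(24² + (-10 - 1*13)²) = 12007/2381 + √(576 + (-10 - 13)²) = 12007/2381 + √(576 + (-23)²) = 12007/2381 + √(576 + 529) = 12007/2381 + √1105 ≈ 38.284)
n + D = 1242 + (12007/2381 + √1105) = 2969209/2381 + √1105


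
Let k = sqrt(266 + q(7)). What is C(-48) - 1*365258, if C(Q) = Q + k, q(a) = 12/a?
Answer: -365306 + sqrt(13118)/7 ≈ -3.6529e+5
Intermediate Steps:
k = sqrt(13118)/7 (k = sqrt(266 + 12/7) = sqrt(1874/7) = sqrt(13118)/7 ≈ 16.362)
C(Q) = Q + sqrt(13118)/7
C(-48) - 1*365258 = (-48 + sqrt(13118)/7) - 1*365258 = (-48 + sqrt(13118)/7) - 365258 = -365306 + sqrt(13118)/7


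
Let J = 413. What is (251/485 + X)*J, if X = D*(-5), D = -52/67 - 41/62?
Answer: 6410721877/2014690 ≈ 3182.0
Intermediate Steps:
D = -5971/4154 (D = -52*1/67 - 41*1/62 = -52/67 - 41/62 = -5971/4154 ≈ -1.4374)
X = 29855/4154 (X = -5971/4154*(-5) = 29855/4154 ≈ 7.1870)
(251/485 + X)*J = (251/485 + 29855/4154)*413 = (15522329/2014690)*413 = 6410721877/2014690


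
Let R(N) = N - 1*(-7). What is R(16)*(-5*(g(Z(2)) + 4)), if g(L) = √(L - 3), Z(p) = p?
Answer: -460 - 115*I ≈ -460.0 - 115.0*I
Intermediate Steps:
R(N) = 7 + N (R(N) = N + 7 = 7 + N)
g(L) = √(-3 + L)
R(16)*(-5*(g(Z(2)) + 4)) = (7 + 16)*(-5*(√(-3 + 2) + 4)) = 23*(-5*(√(-1) + 4)) = 23*(-5*(I + 4)) = 23*(-5*(4 + I)) = 23*(-20 - 5*I) = -460 - 115*I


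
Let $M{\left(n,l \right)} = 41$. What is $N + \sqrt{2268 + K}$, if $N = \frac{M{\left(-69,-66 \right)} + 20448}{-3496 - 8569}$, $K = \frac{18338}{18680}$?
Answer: $- \frac{20489}{12065} + \frac{\sqrt{49483994815}}{4670} \approx 45.936$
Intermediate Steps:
$K = \frac{9169}{9340}$ ($K = 18338 \cdot \frac{1}{18680} = \frac{9169}{9340} \approx 0.98169$)
$N = - \frac{20489}{12065}$ ($N = \frac{41 + 20448}{-3496 - 8569} = \frac{20489}{-12065} = 20489 \left(- \frac{1}{12065}\right) = - \frac{20489}{12065} \approx -1.6982$)
$N + \sqrt{2268 + K} = - \frac{20489}{12065} + \sqrt{2268 + \frac{9169}{9340}} = - \frac{20489}{12065} + \sqrt{\frac{21192289}{9340}} = - \frac{20489}{12065} + \frac{\sqrt{49483994815}}{4670}$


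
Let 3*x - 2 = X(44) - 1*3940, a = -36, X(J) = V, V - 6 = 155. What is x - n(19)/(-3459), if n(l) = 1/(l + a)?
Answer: -74032978/58803 ≈ -1259.0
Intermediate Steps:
V = 161 (V = 6 + 155 = 161)
X(J) = 161
x = -1259 (x = ⅔ + (161 - 1*3940)/3 = ⅔ + (161 - 3940)/3 = ⅔ + (⅓)*(-3779) = ⅔ - 3779/3 = -1259)
n(l) = 1/(-36 + l) (n(l) = 1/(l - 36) = 1/(-36 + l))
x - n(19)/(-3459) = -1259 - 1/((-36 + 19)*(-3459)) = -1259 - (-1)/((-17)*3459) = -1259 - (-1)*(-1)/(17*3459) = -1259 - 1*1/58803 = -1259 - 1/58803 = -74032978/58803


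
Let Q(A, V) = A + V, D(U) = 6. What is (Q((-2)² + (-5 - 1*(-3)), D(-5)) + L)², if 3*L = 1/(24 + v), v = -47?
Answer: 303601/4761 ≈ 63.768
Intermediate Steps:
L = -1/69 (L = 1/(3*(24 - 47)) = (⅓)/(-23) = (⅓)*(-1/23) = -1/69 ≈ -0.014493)
(Q((-2)² + (-5 - 1*(-3)), D(-5)) + L)² = ((((-2)² + (-5 - 1*(-3))) + 6) - 1/69)² = (((4 + (-5 + 3)) + 6) - 1/69)² = (((4 - 2) + 6) - 1/69)² = ((2 + 6) - 1/69)² = (8 - 1/69)² = (551/69)² = 303601/4761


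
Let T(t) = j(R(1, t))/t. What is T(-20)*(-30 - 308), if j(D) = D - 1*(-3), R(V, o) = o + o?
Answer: -6253/10 ≈ -625.30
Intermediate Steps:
R(V, o) = 2*o
j(D) = 3 + D (j(D) = D + 3 = 3 + D)
T(t) = (3 + 2*t)/t
T(-20)*(-30 - 308) = (2 + 3/(-20))*(-30 - 308) = (2 + 3*(-1/20))*(-338) = (2 - 3/20)*(-338) = (37/20)*(-338) = -6253/10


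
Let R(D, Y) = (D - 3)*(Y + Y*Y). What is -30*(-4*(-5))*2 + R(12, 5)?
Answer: -930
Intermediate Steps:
R(D, Y) = (-3 + D)*(Y + Y²)
-30*(-4*(-5))*2 + R(12, 5) = -30*(-4*(-5))*2 + 5*(-3 + 12 - 3*5 + 12*5) = -600*2 + 5*(-3 + 12 - 15 + 60) = -30*40 + 5*54 = -1200 + 270 = -930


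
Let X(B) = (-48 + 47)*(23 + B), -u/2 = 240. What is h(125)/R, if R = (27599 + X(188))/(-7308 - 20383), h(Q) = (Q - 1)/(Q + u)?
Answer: 858421/2430685 ≈ 0.35316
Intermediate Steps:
u = -480 (u = -2*240 = -480)
h(Q) = (-1 + Q)/(-480 + Q) (h(Q) = (Q - 1)/(Q - 480) = (-1 + Q)/(-480 + Q))
X(B) = -23 - B (X(B) = -(23 + B) = -23 - B)
R = -27388/27691 (R = (27599 + (-23 - 1*188))/(-7308 - 20383) = (27599 + (-23 - 188))/(-27691) = (27599 - 211)*(-1/27691) = 27388*(-1/27691) = -27388/27691 ≈ -0.98906)
h(125)/R = ((-1 + 125)/(-480 + 125))/(-27388/27691) = (124/(-355))*(-27691/27388) = -1/355*124*(-27691/27388) = -124/355*(-27691/27388) = 858421/2430685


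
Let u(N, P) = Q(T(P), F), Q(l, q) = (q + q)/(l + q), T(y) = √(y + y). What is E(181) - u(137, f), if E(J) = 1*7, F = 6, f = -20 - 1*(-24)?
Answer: 31/7 + 6*√2/7 ≈ 5.6408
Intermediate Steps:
T(y) = √2*√y (T(y) = √(2*y) = √2*√y)
f = 4 (f = -20 + 24 = 4)
E(J) = 7
Q(l, q) = 2*q/(l + q) (Q(l, q) = (2*q)/(l + q) = 2*q/(l + q))
u(N, P) = 12/(6 + √2*√P) (u(N, P) = 2*6/(√2*√P + 6) = 2*6/(6 + √2*√P) = 12/(6 + √2*√P))
E(181) - u(137, f) = 7 - 12/(6 + √2*√4) = 7 - 12/(6 + √2*2) = 7 - 12/(6 + 2*√2)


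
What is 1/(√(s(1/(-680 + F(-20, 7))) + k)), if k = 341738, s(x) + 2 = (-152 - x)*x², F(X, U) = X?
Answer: 7000*√820508135255207/117215447893601 ≈ 0.0017106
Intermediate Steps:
s(x) = -2 + x²*(-152 - x) (s(x) = -2 + (-152 - x)*x² = -2 + x²*(-152 - x))
1/(√(s(1/(-680 + F(-20, 7))) + k)) = 1/(√((-2 - (1/(-680 - 20))³ - 152/(-680 - 20)²) + 341738)) = 1/(√((-2 - (1/(-700))³ - 152*(1/(-700))²) + 341738)) = 1/(√((-2 - (-1/700)³ - 152*(-1/700)²) + 341738)) = 1/(√((-2 - 1*(-1/343000000) - 152*1/490000) + 341738)) = 1/(√((-2 + 1/343000000 - 19/61250) + 341738)) = 1/(√(-686106399/343000000 + 341738)) = 1/(√(117215447893601/343000000)) = 1/(√820508135255207/49000) = 7000*√820508135255207/117215447893601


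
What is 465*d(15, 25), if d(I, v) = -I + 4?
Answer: -5115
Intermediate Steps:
d(I, v) = 4 - I
465*d(15, 25) = 465*(4 - 1*15) = 465*(4 - 15) = 465*(-11) = -5115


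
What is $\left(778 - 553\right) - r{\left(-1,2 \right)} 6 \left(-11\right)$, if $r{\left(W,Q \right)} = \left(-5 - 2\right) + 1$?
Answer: $-171$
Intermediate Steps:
$r{\left(W,Q \right)} = -6$ ($r{\left(W,Q \right)} = -7 + 1 = -6$)
$\left(778 - 553\right) - r{\left(-1,2 \right)} 6 \left(-11\right) = \left(778 - 553\right) - \left(-6\right) 6 \left(-11\right) = 225 - \left(-36\right) \left(-11\right) = 225 - 396 = -171$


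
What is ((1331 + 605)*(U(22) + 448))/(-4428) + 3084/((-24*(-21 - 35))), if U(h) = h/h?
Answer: -24054893/123984 ≈ -194.02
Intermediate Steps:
U(h) = 1
((1331 + 605)*(U(22) + 448))/(-4428) + 3084/((-24*(-21 - 35))) = ((1331 + 605)*(1 + 448))/(-4428) + 3084/((-24*(-21 - 35))) = (1936*449)*(-1/4428) + 3084/((-24*(-56))) = 869264*(-1/4428) + 3084/1344 = -217316/1107 + 3084*(1/1344) = -217316/1107 + 257/112 = -24054893/123984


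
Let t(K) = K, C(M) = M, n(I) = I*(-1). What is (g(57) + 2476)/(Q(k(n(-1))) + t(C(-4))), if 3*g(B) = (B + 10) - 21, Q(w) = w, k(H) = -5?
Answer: -7474/27 ≈ -276.81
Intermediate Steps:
n(I) = -I
g(B) = -11/3 + B/3 (g(B) = ((B + 10) - 21)/3 = ((10 + B) - 21)/3 = (-11 + B)/3 = -11/3 + B/3)
(g(57) + 2476)/(Q(k(n(-1))) + t(C(-4))) = ((-11/3 + (⅓)*57) + 2476)/(-5 - 4) = ((-11/3 + 19) + 2476)/(-9) = (46/3 + 2476)*(-⅑) = (7474/3)*(-⅑) = -7474/27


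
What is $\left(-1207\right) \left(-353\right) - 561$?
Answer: $425510$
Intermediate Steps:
$\left(-1207\right) \left(-353\right) - 561 = 426071 - 561 = 425510$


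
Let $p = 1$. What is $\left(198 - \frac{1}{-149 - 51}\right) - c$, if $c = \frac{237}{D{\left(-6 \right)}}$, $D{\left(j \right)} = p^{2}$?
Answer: $- \frac{7799}{200} \approx -38.995$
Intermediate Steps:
$D{\left(j \right)} = 1$ ($D{\left(j \right)} = 1^{2} = 1$)
$c = 237$ ($c = \frac{237}{1} = 237 \cdot 1 = 237$)
$\left(198 - \frac{1}{-149 - 51}\right) - c = \left(198 - \frac{1}{-149 - 51}\right) - 237 = \left(198 - \frac{1}{-200}\right) - 237 = \left(198 - - \frac{1}{200}\right) - 237 = \left(198 + \frac{1}{200}\right) - 237 = \frac{39601}{200} - 237 = - \frac{7799}{200}$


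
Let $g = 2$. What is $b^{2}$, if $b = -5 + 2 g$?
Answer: $1$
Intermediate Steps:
$b = -1$ ($b = -5 + 2 \cdot 2 = -5 + 4 = -1$)
$b^{2} = \left(-1\right)^{2} = 1$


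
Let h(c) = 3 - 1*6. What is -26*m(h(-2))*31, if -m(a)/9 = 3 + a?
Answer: 0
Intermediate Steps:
h(c) = -3 (h(c) = 3 - 6 = -3)
m(a) = -27 - 9*a (m(a) = -9*(3 + a) = -27 - 9*a)
-26*m(h(-2))*31 = -26*(-27 - 9*(-3))*31 = -26*(-27 + 27)*31 = -26*0*31 = 0*31 = 0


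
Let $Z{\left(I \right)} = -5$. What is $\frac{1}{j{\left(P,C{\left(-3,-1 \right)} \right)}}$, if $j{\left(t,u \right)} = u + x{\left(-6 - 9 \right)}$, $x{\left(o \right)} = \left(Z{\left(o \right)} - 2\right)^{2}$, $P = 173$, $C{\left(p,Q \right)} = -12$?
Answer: $\frac{1}{37} \approx 0.027027$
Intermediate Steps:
$x{\left(o \right)} = 49$ ($x{\left(o \right)} = \left(-5 - 2\right)^{2} = \left(-7\right)^{2} = 49$)
$j{\left(t,u \right)} = 49 + u$ ($j{\left(t,u \right)} = u + 49 = 49 + u$)
$\frac{1}{j{\left(P,C{\left(-3,-1 \right)} \right)}} = \frac{1}{49 - 12} = \frac{1}{37}$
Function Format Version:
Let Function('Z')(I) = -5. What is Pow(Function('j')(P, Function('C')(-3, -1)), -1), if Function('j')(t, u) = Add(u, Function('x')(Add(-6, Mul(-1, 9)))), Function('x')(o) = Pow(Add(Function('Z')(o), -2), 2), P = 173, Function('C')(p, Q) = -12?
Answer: Rational(1, 37) ≈ 0.027027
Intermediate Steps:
Function('x')(o) = 49 (Function('x')(o) = Pow(Add(-5, -2), 2) = Pow(-7, 2) = 49)
Function('j')(t, u) = Add(49, u) (Function('j')(t, u) = Add(u, 49) = Add(49, u))
Pow(Function('j')(P, Function('C')(-3, -1)), -1) = Pow(Add(49, -12), -1) = Pow(37, -1) = Rational(1, 37)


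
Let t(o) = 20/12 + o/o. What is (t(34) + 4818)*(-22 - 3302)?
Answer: -16023896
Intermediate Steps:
t(o) = 8/3 (t(o) = 20*(1/12) + 1 = 5/3 + 1 = 8/3)
(t(34) + 4818)*(-22 - 3302) = (8/3 + 4818)*(-22 - 3302) = (14462/3)*(-3324) = -16023896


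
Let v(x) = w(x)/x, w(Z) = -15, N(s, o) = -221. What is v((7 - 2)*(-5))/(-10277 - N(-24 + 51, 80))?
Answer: -1/16760 ≈ -5.9666e-5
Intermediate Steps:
v(x) = -15/x
v((7 - 2)*(-5))/(-10277 - N(-24 + 51, 80)) = (-15*(-1/(5*(7 - 2))))/(-10277 - 1*(-221)) = (-15/(5*(-5)))/(-10277 + 221) = -15/(-25)/(-10056) = -15*(-1/25)*(-1/10056) = (⅗)*(-1/10056) = -1/16760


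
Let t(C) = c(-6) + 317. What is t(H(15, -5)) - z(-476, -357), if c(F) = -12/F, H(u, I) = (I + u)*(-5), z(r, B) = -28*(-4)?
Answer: 207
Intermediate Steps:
z(r, B) = 112
H(u, I) = -5*I - 5*u
t(C) = 319 (t(C) = -12/(-6) + 317 = -12*(-⅙) + 317 = 2 + 317 = 319)
t(H(15, -5)) - z(-476, -357) = 319 - 1*112 = 319 - 112 = 207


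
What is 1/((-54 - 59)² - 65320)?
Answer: -1/52551 ≈ -1.9029e-5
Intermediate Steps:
1/((-54 - 59)² - 65320) = 1/((-113)² - 65320) = 1/(12769 - 65320) = 1/(-52551) = -1/52551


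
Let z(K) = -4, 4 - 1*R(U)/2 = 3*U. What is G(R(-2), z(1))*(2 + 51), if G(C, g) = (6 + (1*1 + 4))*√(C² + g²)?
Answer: 2332*√26 ≈ 11891.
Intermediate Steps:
R(U) = 8 - 6*U
G(C, g) = 11*√(C² + g²) (G(C, g) = (6 + (1 + 4))*√(C² + g²) = (6 + 5)*√(C² + g²) = 11*√(C² + g²))
G(R(-2), z(1))*(2 + 51) = (11*√((8 - 6*(-2))² + (-4)²))*(2 + 51) = (11*√((8 + 12)² + 16))*53 = (11*√(20² + 16))*53 = (11*√(400 + 16))*53 = (11*√416)*53 = (11*(4*√26))*53 = (44*√26)*53 = 2332*√26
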